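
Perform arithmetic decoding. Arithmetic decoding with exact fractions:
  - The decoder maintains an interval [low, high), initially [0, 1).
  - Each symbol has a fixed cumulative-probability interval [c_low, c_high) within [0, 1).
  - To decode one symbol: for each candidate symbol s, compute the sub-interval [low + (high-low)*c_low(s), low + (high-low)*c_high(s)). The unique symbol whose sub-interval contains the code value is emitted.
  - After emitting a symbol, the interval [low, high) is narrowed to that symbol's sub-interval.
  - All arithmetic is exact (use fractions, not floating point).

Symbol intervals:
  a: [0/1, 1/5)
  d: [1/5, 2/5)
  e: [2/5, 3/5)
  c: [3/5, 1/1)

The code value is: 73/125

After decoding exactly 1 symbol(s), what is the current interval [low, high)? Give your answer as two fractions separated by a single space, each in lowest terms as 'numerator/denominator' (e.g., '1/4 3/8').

Step 1: interval [0/1, 1/1), width = 1/1 - 0/1 = 1/1
  'a': [0/1 + 1/1*0/1, 0/1 + 1/1*1/5) = [0/1, 1/5)
  'd': [0/1 + 1/1*1/5, 0/1 + 1/1*2/5) = [1/5, 2/5)
  'e': [0/1 + 1/1*2/5, 0/1 + 1/1*3/5) = [2/5, 3/5) <- contains code 73/125
  'c': [0/1 + 1/1*3/5, 0/1 + 1/1*1/1) = [3/5, 1/1)
  emit 'e', narrow to [2/5, 3/5)

Answer: 2/5 3/5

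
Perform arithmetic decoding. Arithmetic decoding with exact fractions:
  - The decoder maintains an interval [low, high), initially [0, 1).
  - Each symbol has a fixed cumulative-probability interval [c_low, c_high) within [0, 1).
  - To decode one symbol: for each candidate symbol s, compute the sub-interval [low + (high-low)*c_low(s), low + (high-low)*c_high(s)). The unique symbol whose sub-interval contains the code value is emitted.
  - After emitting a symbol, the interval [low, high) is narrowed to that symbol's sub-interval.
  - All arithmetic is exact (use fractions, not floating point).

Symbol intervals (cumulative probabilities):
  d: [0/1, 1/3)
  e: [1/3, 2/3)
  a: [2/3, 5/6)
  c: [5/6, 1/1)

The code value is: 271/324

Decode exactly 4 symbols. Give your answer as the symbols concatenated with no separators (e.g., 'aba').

Answer: cddd

Derivation:
Step 1: interval [0/1, 1/1), width = 1/1 - 0/1 = 1/1
  'd': [0/1 + 1/1*0/1, 0/1 + 1/1*1/3) = [0/1, 1/3)
  'e': [0/1 + 1/1*1/3, 0/1 + 1/1*2/3) = [1/3, 2/3)
  'a': [0/1 + 1/1*2/3, 0/1 + 1/1*5/6) = [2/3, 5/6)
  'c': [0/1 + 1/1*5/6, 0/1 + 1/1*1/1) = [5/6, 1/1) <- contains code 271/324
  emit 'c', narrow to [5/6, 1/1)
Step 2: interval [5/6, 1/1), width = 1/1 - 5/6 = 1/6
  'd': [5/6 + 1/6*0/1, 5/6 + 1/6*1/3) = [5/6, 8/9) <- contains code 271/324
  'e': [5/6 + 1/6*1/3, 5/6 + 1/6*2/3) = [8/9, 17/18)
  'a': [5/6 + 1/6*2/3, 5/6 + 1/6*5/6) = [17/18, 35/36)
  'c': [5/6 + 1/6*5/6, 5/6 + 1/6*1/1) = [35/36, 1/1)
  emit 'd', narrow to [5/6, 8/9)
Step 3: interval [5/6, 8/9), width = 8/9 - 5/6 = 1/18
  'd': [5/6 + 1/18*0/1, 5/6 + 1/18*1/3) = [5/6, 23/27) <- contains code 271/324
  'e': [5/6 + 1/18*1/3, 5/6 + 1/18*2/3) = [23/27, 47/54)
  'a': [5/6 + 1/18*2/3, 5/6 + 1/18*5/6) = [47/54, 95/108)
  'c': [5/6 + 1/18*5/6, 5/6 + 1/18*1/1) = [95/108, 8/9)
  emit 'd', narrow to [5/6, 23/27)
Step 4: interval [5/6, 23/27), width = 23/27 - 5/6 = 1/54
  'd': [5/6 + 1/54*0/1, 5/6 + 1/54*1/3) = [5/6, 68/81) <- contains code 271/324
  'e': [5/6 + 1/54*1/3, 5/6 + 1/54*2/3) = [68/81, 137/162)
  'a': [5/6 + 1/54*2/3, 5/6 + 1/54*5/6) = [137/162, 275/324)
  'c': [5/6 + 1/54*5/6, 5/6 + 1/54*1/1) = [275/324, 23/27)
  emit 'd', narrow to [5/6, 68/81)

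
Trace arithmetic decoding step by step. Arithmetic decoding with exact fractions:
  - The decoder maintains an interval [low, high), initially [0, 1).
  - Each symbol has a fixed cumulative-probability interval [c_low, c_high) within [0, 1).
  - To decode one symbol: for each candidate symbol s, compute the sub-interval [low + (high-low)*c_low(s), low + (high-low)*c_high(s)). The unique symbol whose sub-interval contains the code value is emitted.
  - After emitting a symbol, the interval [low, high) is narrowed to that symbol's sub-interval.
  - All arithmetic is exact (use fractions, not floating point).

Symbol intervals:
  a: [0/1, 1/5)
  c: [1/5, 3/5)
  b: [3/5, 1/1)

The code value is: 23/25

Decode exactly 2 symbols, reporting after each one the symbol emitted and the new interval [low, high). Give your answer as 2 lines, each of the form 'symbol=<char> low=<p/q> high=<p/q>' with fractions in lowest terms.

Answer: symbol=b low=3/5 high=1/1
symbol=b low=21/25 high=1/1

Derivation:
Step 1: interval [0/1, 1/1), width = 1/1 - 0/1 = 1/1
  'a': [0/1 + 1/1*0/1, 0/1 + 1/1*1/5) = [0/1, 1/5)
  'c': [0/1 + 1/1*1/5, 0/1 + 1/1*3/5) = [1/5, 3/5)
  'b': [0/1 + 1/1*3/5, 0/1 + 1/1*1/1) = [3/5, 1/1) <- contains code 23/25
  emit 'b', narrow to [3/5, 1/1)
Step 2: interval [3/5, 1/1), width = 1/1 - 3/5 = 2/5
  'a': [3/5 + 2/5*0/1, 3/5 + 2/5*1/5) = [3/5, 17/25)
  'c': [3/5 + 2/5*1/5, 3/5 + 2/5*3/5) = [17/25, 21/25)
  'b': [3/5 + 2/5*3/5, 3/5 + 2/5*1/1) = [21/25, 1/1) <- contains code 23/25
  emit 'b', narrow to [21/25, 1/1)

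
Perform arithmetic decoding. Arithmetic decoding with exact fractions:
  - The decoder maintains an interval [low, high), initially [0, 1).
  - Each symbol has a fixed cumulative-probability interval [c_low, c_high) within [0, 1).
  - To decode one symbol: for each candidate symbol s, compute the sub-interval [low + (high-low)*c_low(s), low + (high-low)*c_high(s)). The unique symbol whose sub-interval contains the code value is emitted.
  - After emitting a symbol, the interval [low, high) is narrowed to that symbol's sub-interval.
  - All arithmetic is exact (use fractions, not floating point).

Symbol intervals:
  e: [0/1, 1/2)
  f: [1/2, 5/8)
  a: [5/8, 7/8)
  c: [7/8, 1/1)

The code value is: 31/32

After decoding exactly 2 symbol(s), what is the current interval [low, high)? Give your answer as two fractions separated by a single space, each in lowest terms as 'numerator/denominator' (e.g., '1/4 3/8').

Step 1: interval [0/1, 1/1), width = 1/1 - 0/1 = 1/1
  'e': [0/1 + 1/1*0/1, 0/1 + 1/1*1/2) = [0/1, 1/2)
  'f': [0/1 + 1/1*1/2, 0/1 + 1/1*5/8) = [1/2, 5/8)
  'a': [0/1 + 1/1*5/8, 0/1 + 1/1*7/8) = [5/8, 7/8)
  'c': [0/1 + 1/1*7/8, 0/1 + 1/1*1/1) = [7/8, 1/1) <- contains code 31/32
  emit 'c', narrow to [7/8, 1/1)
Step 2: interval [7/8, 1/1), width = 1/1 - 7/8 = 1/8
  'e': [7/8 + 1/8*0/1, 7/8 + 1/8*1/2) = [7/8, 15/16)
  'f': [7/8 + 1/8*1/2, 7/8 + 1/8*5/8) = [15/16, 61/64)
  'a': [7/8 + 1/8*5/8, 7/8 + 1/8*7/8) = [61/64, 63/64) <- contains code 31/32
  'c': [7/8 + 1/8*7/8, 7/8 + 1/8*1/1) = [63/64, 1/1)
  emit 'a', narrow to [61/64, 63/64)

Answer: 61/64 63/64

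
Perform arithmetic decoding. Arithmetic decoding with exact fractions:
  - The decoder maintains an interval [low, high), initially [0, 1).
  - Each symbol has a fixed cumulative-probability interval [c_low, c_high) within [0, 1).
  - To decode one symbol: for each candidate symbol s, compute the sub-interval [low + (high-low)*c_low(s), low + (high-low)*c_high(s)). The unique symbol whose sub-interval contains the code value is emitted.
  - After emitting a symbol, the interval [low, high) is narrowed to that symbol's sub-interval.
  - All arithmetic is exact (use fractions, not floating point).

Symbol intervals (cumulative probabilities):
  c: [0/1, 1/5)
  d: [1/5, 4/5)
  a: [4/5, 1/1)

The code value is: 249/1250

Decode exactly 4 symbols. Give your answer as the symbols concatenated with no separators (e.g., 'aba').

Answer: caaa

Derivation:
Step 1: interval [0/1, 1/1), width = 1/1 - 0/1 = 1/1
  'c': [0/1 + 1/1*0/1, 0/1 + 1/1*1/5) = [0/1, 1/5) <- contains code 249/1250
  'd': [0/1 + 1/1*1/5, 0/1 + 1/1*4/5) = [1/5, 4/5)
  'a': [0/1 + 1/1*4/5, 0/1 + 1/1*1/1) = [4/5, 1/1)
  emit 'c', narrow to [0/1, 1/5)
Step 2: interval [0/1, 1/5), width = 1/5 - 0/1 = 1/5
  'c': [0/1 + 1/5*0/1, 0/1 + 1/5*1/5) = [0/1, 1/25)
  'd': [0/1 + 1/5*1/5, 0/1 + 1/5*4/5) = [1/25, 4/25)
  'a': [0/1 + 1/5*4/5, 0/1 + 1/5*1/1) = [4/25, 1/5) <- contains code 249/1250
  emit 'a', narrow to [4/25, 1/5)
Step 3: interval [4/25, 1/5), width = 1/5 - 4/25 = 1/25
  'c': [4/25 + 1/25*0/1, 4/25 + 1/25*1/5) = [4/25, 21/125)
  'd': [4/25 + 1/25*1/5, 4/25 + 1/25*4/5) = [21/125, 24/125)
  'a': [4/25 + 1/25*4/5, 4/25 + 1/25*1/1) = [24/125, 1/5) <- contains code 249/1250
  emit 'a', narrow to [24/125, 1/5)
Step 4: interval [24/125, 1/5), width = 1/5 - 24/125 = 1/125
  'c': [24/125 + 1/125*0/1, 24/125 + 1/125*1/5) = [24/125, 121/625)
  'd': [24/125 + 1/125*1/5, 24/125 + 1/125*4/5) = [121/625, 124/625)
  'a': [24/125 + 1/125*4/5, 24/125 + 1/125*1/1) = [124/625, 1/5) <- contains code 249/1250
  emit 'a', narrow to [124/625, 1/5)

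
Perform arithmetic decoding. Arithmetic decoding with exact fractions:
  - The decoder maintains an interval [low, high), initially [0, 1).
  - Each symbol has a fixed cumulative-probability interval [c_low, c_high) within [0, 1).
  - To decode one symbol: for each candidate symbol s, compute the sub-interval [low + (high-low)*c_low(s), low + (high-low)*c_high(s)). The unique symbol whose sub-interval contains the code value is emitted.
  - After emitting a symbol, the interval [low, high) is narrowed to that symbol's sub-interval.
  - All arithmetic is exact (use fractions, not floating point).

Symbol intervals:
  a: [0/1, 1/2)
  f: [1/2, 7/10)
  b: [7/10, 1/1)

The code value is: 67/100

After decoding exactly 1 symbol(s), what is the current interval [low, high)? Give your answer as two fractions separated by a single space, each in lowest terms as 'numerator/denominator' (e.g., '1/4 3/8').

Step 1: interval [0/1, 1/1), width = 1/1 - 0/1 = 1/1
  'a': [0/1 + 1/1*0/1, 0/1 + 1/1*1/2) = [0/1, 1/2)
  'f': [0/1 + 1/1*1/2, 0/1 + 1/1*7/10) = [1/2, 7/10) <- contains code 67/100
  'b': [0/1 + 1/1*7/10, 0/1 + 1/1*1/1) = [7/10, 1/1)
  emit 'f', narrow to [1/2, 7/10)

Answer: 1/2 7/10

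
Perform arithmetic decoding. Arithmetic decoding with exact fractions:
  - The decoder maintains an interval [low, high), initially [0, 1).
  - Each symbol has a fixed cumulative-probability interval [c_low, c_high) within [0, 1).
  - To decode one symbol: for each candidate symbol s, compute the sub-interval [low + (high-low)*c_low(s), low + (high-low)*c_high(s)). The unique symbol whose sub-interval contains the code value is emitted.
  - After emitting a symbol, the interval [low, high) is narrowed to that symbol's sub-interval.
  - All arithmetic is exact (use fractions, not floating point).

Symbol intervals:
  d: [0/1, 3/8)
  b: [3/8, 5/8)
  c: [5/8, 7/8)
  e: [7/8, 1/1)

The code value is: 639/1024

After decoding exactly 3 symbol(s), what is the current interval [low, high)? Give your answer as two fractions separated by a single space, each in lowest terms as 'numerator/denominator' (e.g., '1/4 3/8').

Answer: 159/256 5/8

Derivation:
Step 1: interval [0/1, 1/1), width = 1/1 - 0/1 = 1/1
  'd': [0/1 + 1/1*0/1, 0/1 + 1/1*3/8) = [0/1, 3/8)
  'b': [0/1 + 1/1*3/8, 0/1 + 1/1*5/8) = [3/8, 5/8) <- contains code 639/1024
  'c': [0/1 + 1/1*5/8, 0/1 + 1/1*7/8) = [5/8, 7/8)
  'e': [0/1 + 1/1*7/8, 0/1 + 1/1*1/1) = [7/8, 1/1)
  emit 'b', narrow to [3/8, 5/8)
Step 2: interval [3/8, 5/8), width = 5/8 - 3/8 = 1/4
  'd': [3/8 + 1/4*0/1, 3/8 + 1/4*3/8) = [3/8, 15/32)
  'b': [3/8 + 1/4*3/8, 3/8 + 1/4*5/8) = [15/32, 17/32)
  'c': [3/8 + 1/4*5/8, 3/8 + 1/4*7/8) = [17/32, 19/32)
  'e': [3/8 + 1/4*7/8, 3/8 + 1/4*1/1) = [19/32, 5/8) <- contains code 639/1024
  emit 'e', narrow to [19/32, 5/8)
Step 3: interval [19/32, 5/8), width = 5/8 - 19/32 = 1/32
  'd': [19/32 + 1/32*0/1, 19/32 + 1/32*3/8) = [19/32, 155/256)
  'b': [19/32 + 1/32*3/8, 19/32 + 1/32*5/8) = [155/256, 157/256)
  'c': [19/32 + 1/32*5/8, 19/32 + 1/32*7/8) = [157/256, 159/256)
  'e': [19/32 + 1/32*7/8, 19/32 + 1/32*1/1) = [159/256, 5/8) <- contains code 639/1024
  emit 'e', narrow to [159/256, 5/8)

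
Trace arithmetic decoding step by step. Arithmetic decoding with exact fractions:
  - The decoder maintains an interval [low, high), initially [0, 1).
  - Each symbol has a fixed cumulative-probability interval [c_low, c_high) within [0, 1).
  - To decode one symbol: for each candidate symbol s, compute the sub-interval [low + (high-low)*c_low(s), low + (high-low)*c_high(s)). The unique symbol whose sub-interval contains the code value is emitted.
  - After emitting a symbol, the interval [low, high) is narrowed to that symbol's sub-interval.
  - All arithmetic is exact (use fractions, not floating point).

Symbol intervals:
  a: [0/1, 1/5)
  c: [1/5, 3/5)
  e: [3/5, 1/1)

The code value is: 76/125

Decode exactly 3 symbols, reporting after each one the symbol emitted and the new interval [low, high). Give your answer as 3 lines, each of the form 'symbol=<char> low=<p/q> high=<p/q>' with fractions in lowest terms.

Answer: symbol=e low=3/5 high=1/1
symbol=a low=3/5 high=17/25
symbol=a low=3/5 high=77/125

Derivation:
Step 1: interval [0/1, 1/1), width = 1/1 - 0/1 = 1/1
  'a': [0/1 + 1/1*0/1, 0/1 + 1/1*1/5) = [0/1, 1/5)
  'c': [0/1 + 1/1*1/5, 0/1 + 1/1*3/5) = [1/5, 3/5)
  'e': [0/1 + 1/1*3/5, 0/1 + 1/1*1/1) = [3/5, 1/1) <- contains code 76/125
  emit 'e', narrow to [3/5, 1/1)
Step 2: interval [3/5, 1/1), width = 1/1 - 3/5 = 2/5
  'a': [3/5 + 2/5*0/1, 3/5 + 2/5*1/5) = [3/5, 17/25) <- contains code 76/125
  'c': [3/5 + 2/5*1/5, 3/5 + 2/5*3/5) = [17/25, 21/25)
  'e': [3/5 + 2/5*3/5, 3/5 + 2/5*1/1) = [21/25, 1/1)
  emit 'a', narrow to [3/5, 17/25)
Step 3: interval [3/5, 17/25), width = 17/25 - 3/5 = 2/25
  'a': [3/5 + 2/25*0/1, 3/5 + 2/25*1/5) = [3/5, 77/125) <- contains code 76/125
  'c': [3/5 + 2/25*1/5, 3/5 + 2/25*3/5) = [77/125, 81/125)
  'e': [3/5 + 2/25*3/5, 3/5 + 2/25*1/1) = [81/125, 17/25)
  emit 'a', narrow to [3/5, 77/125)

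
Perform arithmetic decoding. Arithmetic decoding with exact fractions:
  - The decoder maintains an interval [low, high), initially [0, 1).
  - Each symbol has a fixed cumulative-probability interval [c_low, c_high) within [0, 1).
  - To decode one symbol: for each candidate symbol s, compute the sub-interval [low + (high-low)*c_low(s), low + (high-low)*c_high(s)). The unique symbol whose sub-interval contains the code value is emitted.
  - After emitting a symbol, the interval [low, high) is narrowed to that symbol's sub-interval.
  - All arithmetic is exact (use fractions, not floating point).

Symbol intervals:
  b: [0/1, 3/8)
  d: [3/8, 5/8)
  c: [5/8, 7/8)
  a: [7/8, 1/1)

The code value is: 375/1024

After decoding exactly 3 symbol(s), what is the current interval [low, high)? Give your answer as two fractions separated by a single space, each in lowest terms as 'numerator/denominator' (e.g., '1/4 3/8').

Step 1: interval [0/1, 1/1), width = 1/1 - 0/1 = 1/1
  'b': [0/1 + 1/1*0/1, 0/1 + 1/1*3/8) = [0/1, 3/8) <- contains code 375/1024
  'd': [0/1 + 1/1*3/8, 0/1 + 1/1*5/8) = [3/8, 5/8)
  'c': [0/1 + 1/1*5/8, 0/1 + 1/1*7/8) = [5/8, 7/8)
  'a': [0/1 + 1/1*7/8, 0/1 + 1/1*1/1) = [7/8, 1/1)
  emit 'b', narrow to [0/1, 3/8)
Step 2: interval [0/1, 3/8), width = 3/8 - 0/1 = 3/8
  'b': [0/1 + 3/8*0/1, 0/1 + 3/8*3/8) = [0/1, 9/64)
  'd': [0/1 + 3/8*3/8, 0/1 + 3/8*5/8) = [9/64, 15/64)
  'c': [0/1 + 3/8*5/8, 0/1 + 3/8*7/8) = [15/64, 21/64)
  'a': [0/1 + 3/8*7/8, 0/1 + 3/8*1/1) = [21/64, 3/8) <- contains code 375/1024
  emit 'a', narrow to [21/64, 3/8)
Step 3: interval [21/64, 3/8), width = 3/8 - 21/64 = 3/64
  'b': [21/64 + 3/64*0/1, 21/64 + 3/64*3/8) = [21/64, 177/512)
  'd': [21/64 + 3/64*3/8, 21/64 + 3/64*5/8) = [177/512, 183/512)
  'c': [21/64 + 3/64*5/8, 21/64 + 3/64*7/8) = [183/512, 189/512) <- contains code 375/1024
  'a': [21/64 + 3/64*7/8, 21/64 + 3/64*1/1) = [189/512, 3/8)
  emit 'c', narrow to [183/512, 189/512)

Answer: 183/512 189/512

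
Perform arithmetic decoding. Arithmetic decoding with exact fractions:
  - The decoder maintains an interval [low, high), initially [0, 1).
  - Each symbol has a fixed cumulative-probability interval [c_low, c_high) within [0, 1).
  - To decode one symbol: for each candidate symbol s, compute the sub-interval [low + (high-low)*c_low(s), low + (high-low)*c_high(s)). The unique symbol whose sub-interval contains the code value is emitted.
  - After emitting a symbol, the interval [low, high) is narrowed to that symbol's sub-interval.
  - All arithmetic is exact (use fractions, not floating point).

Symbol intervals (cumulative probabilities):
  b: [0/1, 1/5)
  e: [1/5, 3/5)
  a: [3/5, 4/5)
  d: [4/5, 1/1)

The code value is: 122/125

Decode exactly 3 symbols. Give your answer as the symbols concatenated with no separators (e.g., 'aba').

Step 1: interval [0/1, 1/1), width = 1/1 - 0/1 = 1/1
  'b': [0/1 + 1/1*0/1, 0/1 + 1/1*1/5) = [0/1, 1/5)
  'e': [0/1 + 1/1*1/5, 0/1 + 1/1*3/5) = [1/5, 3/5)
  'a': [0/1 + 1/1*3/5, 0/1 + 1/1*4/5) = [3/5, 4/5)
  'd': [0/1 + 1/1*4/5, 0/1 + 1/1*1/1) = [4/5, 1/1) <- contains code 122/125
  emit 'd', narrow to [4/5, 1/1)
Step 2: interval [4/5, 1/1), width = 1/1 - 4/5 = 1/5
  'b': [4/5 + 1/5*0/1, 4/5 + 1/5*1/5) = [4/5, 21/25)
  'e': [4/5 + 1/5*1/5, 4/5 + 1/5*3/5) = [21/25, 23/25)
  'a': [4/5 + 1/5*3/5, 4/5 + 1/5*4/5) = [23/25, 24/25)
  'd': [4/5 + 1/5*4/5, 4/5 + 1/5*1/1) = [24/25, 1/1) <- contains code 122/125
  emit 'd', narrow to [24/25, 1/1)
Step 3: interval [24/25, 1/1), width = 1/1 - 24/25 = 1/25
  'b': [24/25 + 1/25*0/1, 24/25 + 1/25*1/5) = [24/25, 121/125)
  'e': [24/25 + 1/25*1/5, 24/25 + 1/25*3/5) = [121/125, 123/125) <- contains code 122/125
  'a': [24/25 + 1/25*3/5, 24/25 + 1/25*4/5) = [123/125, 124/125)
  'd': [24/25 + 1/25*4/5, 24/25 + 1/25*1/1) = [124/125, 1/1)
  emit 'e', narrow to [121/125, 123/125)

Answer: dde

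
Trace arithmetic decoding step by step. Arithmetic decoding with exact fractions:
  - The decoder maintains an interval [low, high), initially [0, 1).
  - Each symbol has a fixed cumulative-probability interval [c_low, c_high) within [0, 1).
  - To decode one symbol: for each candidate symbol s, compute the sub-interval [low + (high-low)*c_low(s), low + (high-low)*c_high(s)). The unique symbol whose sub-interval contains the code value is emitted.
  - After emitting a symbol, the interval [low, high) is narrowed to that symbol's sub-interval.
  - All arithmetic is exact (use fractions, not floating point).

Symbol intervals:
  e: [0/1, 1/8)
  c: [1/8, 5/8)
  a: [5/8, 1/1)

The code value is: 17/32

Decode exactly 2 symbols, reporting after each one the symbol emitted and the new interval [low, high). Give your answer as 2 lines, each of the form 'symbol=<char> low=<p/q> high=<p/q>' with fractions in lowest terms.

Answer: symbol=c low=1/8 high=5/8
symbol=a low=7/16 high=5/8

Derivation:
Step 1: interval [0/1, 1/1), width = 1/1 - 0/1 = 1/1
  'e': [0/1 + 1/1*0/1, 0/1 + 1/1*1/8) = [0/1, 1/8)
  'c': [0/1 + 1/1*1/8, 0/1 + 1/1*5/8) = [1/8, 5/8) <- contains code 17/32
  'a': [0/1 + 1/1*5/8, 0/1 + 1/1*1/1) = [5/8, 1/1)
  emit 'c', narrow to [1/8, 5/8)
Step 2: interval [1/8, 5/8), width = 5/8 - 1/8 = 1/2
  'e': [1/8 + 1/2*0/1, 1/8 + 1/2*1/8) = [1/8, 3/16)
  'c': [1/8 + 1/2*1/8, 1/8 + 1/2*5/8) = [3/16, 7/16)
  'a': [1/8 + 1/2*5/8, 1/8 + 1/2*1/1) = [7/16, 5/8) <- contains code 17/32
  emit 'a', narrow to [7/16, 5/8)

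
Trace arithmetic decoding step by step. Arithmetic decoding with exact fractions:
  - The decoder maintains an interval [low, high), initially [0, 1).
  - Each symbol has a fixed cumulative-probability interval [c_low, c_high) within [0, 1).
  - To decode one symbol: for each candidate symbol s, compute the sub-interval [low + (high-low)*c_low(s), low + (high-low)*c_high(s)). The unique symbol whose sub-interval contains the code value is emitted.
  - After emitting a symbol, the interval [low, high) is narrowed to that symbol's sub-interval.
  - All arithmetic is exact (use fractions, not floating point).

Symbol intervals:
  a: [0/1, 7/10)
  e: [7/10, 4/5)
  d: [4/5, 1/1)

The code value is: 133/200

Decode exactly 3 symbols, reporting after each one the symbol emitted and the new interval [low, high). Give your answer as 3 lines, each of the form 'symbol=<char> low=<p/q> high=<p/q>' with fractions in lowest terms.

Step 1: interval [0/1, 1/1), width = 1/1 - 0/1 = 1/1
  'a': [0/1 + 1/1*0/1, 0/1 + 1/1*7/10) = [0/1, 7/10) <- contains code 133/200
  'e': [0/1 + 1/1*7/10, 0/1 + 1/1*4/5) = [7/10, 4/5)
  'd': [0/1 + 1/1*4/5, 0/1 + 1/1*1/1) = [4/5, 1/1)
  emit 'a', narrow to [0/1, 7/10)
Step 2: interval [0/1, 7/10), width = 7/10 - 0/1 = 7/10
  'a': [0/1 + 7/10*0/1, 0/1 + 7/10*7/10) = [0/1, 49/100)
  'e': [0/1 + 7/10*7/10, 0/1 + 7/10*4/5) = [49/100, 14/25)
  'd': [0/1 + 7/10*4/5, 0/1 + 7/10*1/1) = [14/25, 7/10) <- contains code 133/200
  emit 'd', narrow to [14/25, 7/10)
Step 3: interval [14/25, 7/10), width = 7/10 - 14/25 = 7/50
  'a': [14/25 + 7/50*0/1, 14/25 + 7/50*7/10) = [14/25, 329/500)
  'e': [14/25 + 7/50*7/10, 14/25 + 7/50*4/5) = [329/500, 84/125) <- contains code 133/200
  'd': [14/25 + 7/50*4/5, 14/25 + 7/50*1/1) = [84/125, 7/10)
  emit 'e', narrow to [329/500, 84/125)

Answer: symbol=a low=0/1 high=7/10
symbol=d low=14/25 high=7/10
symbol=e low=329/500 high=84/125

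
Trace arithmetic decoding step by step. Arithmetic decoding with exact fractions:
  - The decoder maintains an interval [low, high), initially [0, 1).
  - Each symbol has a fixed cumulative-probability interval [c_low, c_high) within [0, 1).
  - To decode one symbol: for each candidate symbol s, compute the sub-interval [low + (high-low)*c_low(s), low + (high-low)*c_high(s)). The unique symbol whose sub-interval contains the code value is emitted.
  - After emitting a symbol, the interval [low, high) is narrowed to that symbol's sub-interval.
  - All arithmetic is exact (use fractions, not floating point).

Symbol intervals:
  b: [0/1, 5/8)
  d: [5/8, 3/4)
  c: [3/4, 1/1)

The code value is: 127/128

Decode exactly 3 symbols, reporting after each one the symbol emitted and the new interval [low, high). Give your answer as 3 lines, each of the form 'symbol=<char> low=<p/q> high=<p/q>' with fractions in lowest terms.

Answer: symbol=c low=3/4 high=1/1
symbol=c low=15/16 high=1/1
symbol=c low=63/64 high=1/1

Derivation:
Step 1: interval [0/1, 1/1), width = 1/1 - 0/1 = 1/1
  'b': [0/1 + 1/1*0/1, 0/1 + 1/1*5/8) = [0/1, 5/8)
  'd': [0/1 + 1/1*5/8, 0/1 + 1/1*3/4) = [5/8, 3/4)
  'c': [0/1 + 1/1*3/4, 0/1 + 1/1*1/1) = [3/4, 1/1) <- contains code 127/128
  emit 'c', narrow to [3/4, 1/1)
Step 2: interval [3/4, 1/1), width = 1/1 - 3/4 = 1/4
  'b': [3/4 + 1/4*0/1, 3/4 + 1/4*5/8) = [3/4, 29/32)
  'd': [3/4 + 1/4*5/8, 3/4 + 1/4*3/4) = [29/32, 15/16)
  'c': [3/4 + 1/4*3/4, 3/4 + 1/4*1/1) = [15/16, 1/1) <- contains code 127/128
  emit 'c', narrow to [15/16, 1/1)
Step 3: interval [15/16, 1/1), width = 1/1 - 15/16 = 1/16
  'b': [15/16 + 1/16*0/1, 15/16 + 1/16*5/8) = [15/16, 125/128)
  'd': [15/16 + 1/16*5/8, 15/16 + 1/16*3/4) = [125/128, 63/64)
  'c': [15/16 + 1/16*3/4, 15/16 + 1/16*1/1) = [63/64, 1/1) <- contains code 127/128
  emit 'c', narrow to [63/64, 1/1)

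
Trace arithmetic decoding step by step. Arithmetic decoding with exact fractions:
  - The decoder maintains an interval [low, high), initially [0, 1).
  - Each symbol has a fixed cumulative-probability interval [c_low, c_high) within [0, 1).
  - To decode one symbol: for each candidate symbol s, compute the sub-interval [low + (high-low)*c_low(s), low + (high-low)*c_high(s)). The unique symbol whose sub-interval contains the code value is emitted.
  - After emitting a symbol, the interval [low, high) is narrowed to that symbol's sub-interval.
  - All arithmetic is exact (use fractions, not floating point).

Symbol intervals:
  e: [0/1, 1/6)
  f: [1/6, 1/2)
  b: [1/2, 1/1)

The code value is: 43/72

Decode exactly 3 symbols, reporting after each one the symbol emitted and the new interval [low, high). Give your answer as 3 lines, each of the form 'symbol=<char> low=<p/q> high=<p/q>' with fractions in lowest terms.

Answer: symbol=b low=1/2 high=1/1
symbol=f low=7/12 high=3/4
symbol=e low=7/12 high=11/18

Derivation:
Step 1: interval [0/1, 1/1), width = 1/1 - 0/1 = 1/1
  'e': [0/1 + 1/1*0/1, 0/1 + 1/1*1/6) = [0/1, 1/6)
  'f': [0/1 + 1/1*1/6, 0/1 + 1/1*1/2) = [1/6, 1/2)
  'b': [0/1 + 1/1*1/2, 0/1 + 1/1*1/1) = [1/2, 1/1) <- contains code 43/72
  emit 'b', narrow to [1/2, 1/1)
Step 2: interval [1/2, 1/1), width = 1/1 - 1/2 = 1/2
  'e': [1/2 + 1/2*0/1, 1/2 + 1/2*1/6) = [1/2, 7/12)
  'f': [1/2 + 1/2*1/6, 1/2 + 1/2*1/2) = [7/12, 3/4) <- contains code 43/72
  'b': [1/2 + 1/2*1/2, 1/2 + 1/2*1/1) = [3/4, 1/1)
  emit 'f', narrow to [7/12, 3/4)
Step 3: interval [7/12, 3/4), width = 3/4 - 7/12 = 1/6
  'e': [7/12 + 1/6*0/1, 7/12 + 1/6*1/6) = [7/12, 11/18) <- contains code 43/72
  'f': [7/12 + 1/6*1/6, 7/12 + 1/6*1/2) = [11/18, 2/3)
  'b': [7/12 + 1/6*1/2, 7/12 + 1/6*1/1) = [2/3, 3/4)
  emit 'e', narrow to [7/12, 11/18)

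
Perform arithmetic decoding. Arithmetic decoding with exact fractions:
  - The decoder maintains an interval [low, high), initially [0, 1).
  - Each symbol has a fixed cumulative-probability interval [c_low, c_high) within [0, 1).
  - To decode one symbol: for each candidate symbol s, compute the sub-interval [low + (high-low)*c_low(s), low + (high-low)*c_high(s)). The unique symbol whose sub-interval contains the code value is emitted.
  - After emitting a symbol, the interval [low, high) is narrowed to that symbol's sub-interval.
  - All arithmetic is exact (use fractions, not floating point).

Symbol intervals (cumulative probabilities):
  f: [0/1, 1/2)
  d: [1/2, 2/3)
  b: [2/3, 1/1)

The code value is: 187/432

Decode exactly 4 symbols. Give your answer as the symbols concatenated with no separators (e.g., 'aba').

Answer: fbdd

Derivation:
Step 1: interval [0/1, 1/1), width = 1/1 - 0/1 = 1/1
  'f': [0/1 + 1/1*0/1, 0/1 + 1/1*1/2) = [0/1, 1/2) <- contains code 187/432
  'd': [0/1 + 1/1*1/2, 0/1 + 1/1*2/3) = [1/2, 2/3)
  'b': [0/1 + 1/1*2/3, 0/1 + 1/1*1/1) = [2/3, 1/1)
  emit 'f', narrow to [0/1, 1/2)
Step 2: interval [0/1, 1/2), width = 1/2 - 0/1 = 1/2
  'f': [0/1 + 1/2*0/1, 0/1 + 1/2*1/2) = [0/1, 1/4)
  'd': [0/1 + 1/2*1/2, 0/1 + 1/2*2/3) = [1/4, 1/3)
  'b': [0/1 + 1/2*2/3, 0/1 + 1/2*1/1) = [1/3, 1/2) <- contains code 187/432
  emit 'b', narrow to [1/3, 1/2)
Step 3: interval [1/3, 1/2), width = 1/2 - 1/3 = 1/6
  'f': [1/3 + 1/6*0/1, 1/3 + 1/6*1/2) = [1/3, 5/12)
  'd': [1/3 + 1/6*1/2, 1/3 + 1/6*2/3) = [5/12, 4/9) <- contains code 187/432
  'b': [1/3 + 1/6*2/3, 1/3 + 1/6*1/1) = [4/9, 1/2)
  emit 'd', narrow to [5/12, 4/9)
Step 4: interval [5/12, 4/9), width = 4/9 - 5/12 = 1/36
  'f': [5/12 + 1/36*0/1, 5/12 + 1/36*1/2) = [5/12, 31/72)
  'd': [5/12 + 1/36*1/2, 5/12 + 1/36*2/3) = [31/72, 47/108) <- contains code 187/432
  'b': [5/12 + 1/36*2/3, 5/12 + 1/36*1/1) = [47/108, 4/9)
  emit 'd', narrow to [31/72, 47/108)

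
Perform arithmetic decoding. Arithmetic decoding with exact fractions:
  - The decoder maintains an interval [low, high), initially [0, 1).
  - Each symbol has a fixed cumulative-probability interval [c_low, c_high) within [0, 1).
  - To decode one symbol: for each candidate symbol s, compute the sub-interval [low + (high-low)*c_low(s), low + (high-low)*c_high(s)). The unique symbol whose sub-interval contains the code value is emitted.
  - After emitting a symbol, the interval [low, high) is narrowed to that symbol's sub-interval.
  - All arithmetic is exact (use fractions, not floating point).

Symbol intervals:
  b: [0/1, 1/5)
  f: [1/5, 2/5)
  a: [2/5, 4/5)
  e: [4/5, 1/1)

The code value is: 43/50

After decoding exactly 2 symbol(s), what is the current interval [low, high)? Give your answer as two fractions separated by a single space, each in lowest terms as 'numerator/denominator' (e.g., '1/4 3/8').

Answer: 21/25 22/25

Derivation:
Step 1: interval [0/1, 1/1), width = 1/1 - 0/1 = 1/1
  'b': [0/1 + 1/1*0/1, 0/1 + 1/1*1/5) = [0/1, 1/5)
  'f': [0/1 + 1/1*1/5, 0/1 + 1/1*2/5) = [1/5, 2/5)
  'a': [0/1 + 1/1*2/5, 0/1 + 1/1*4/5) = [2/5, 4/5)
  'e': [0/1 + 1/1*4/5, 0/1 + 1/1*1/1) = [4/5, 1/1) <- contains code 43/50
  emit 'e', narrow to [4/5, 1/1)
Step 2: interval [4/5, 1/1), width = 1/1 - 4/5 = 1/5
  'b': [4/5 + 1/5*0/1, 4/5 + 1/5*1/5) = [4/5, 21/25)
  'f': [4/5 + 1/5*1/5, 4/5 + 1/5*2/5) = [21/25, 22/25) <- contains code 43/50
  'a': [4/5 + 1/5*2/5, 4/5 + 1/5*4/5) = [22/25, 24/25)
  'e': [4/5 + 1/5*4/5, 4/5 + 1/5*1/1) = [24/25, 1/1)
  emit 'f', narrow to [21/25, 22/25)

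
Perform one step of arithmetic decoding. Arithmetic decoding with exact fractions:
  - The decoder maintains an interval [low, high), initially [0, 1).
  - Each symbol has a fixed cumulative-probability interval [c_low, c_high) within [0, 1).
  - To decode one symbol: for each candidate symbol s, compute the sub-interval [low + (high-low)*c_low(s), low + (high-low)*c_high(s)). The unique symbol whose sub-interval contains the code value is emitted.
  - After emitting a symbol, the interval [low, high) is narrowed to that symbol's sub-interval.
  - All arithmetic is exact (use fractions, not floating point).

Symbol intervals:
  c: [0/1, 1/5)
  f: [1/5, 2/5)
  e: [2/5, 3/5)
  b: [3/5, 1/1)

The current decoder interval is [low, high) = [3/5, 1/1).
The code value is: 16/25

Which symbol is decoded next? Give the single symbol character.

Answer: c

Derivation:
Interval width = high − low = 1/1 − 3/5 = 2/5
Scaled code = (code − low) / width = (16/25 − 3/5) / 2/5 = 1/10
  c: [0/1, 1/5) ← scaled code falls here ✓
  f: [1/5, 2/5) 
  e: [2/5, 3/5) 
  b: [3/5, 1/1) 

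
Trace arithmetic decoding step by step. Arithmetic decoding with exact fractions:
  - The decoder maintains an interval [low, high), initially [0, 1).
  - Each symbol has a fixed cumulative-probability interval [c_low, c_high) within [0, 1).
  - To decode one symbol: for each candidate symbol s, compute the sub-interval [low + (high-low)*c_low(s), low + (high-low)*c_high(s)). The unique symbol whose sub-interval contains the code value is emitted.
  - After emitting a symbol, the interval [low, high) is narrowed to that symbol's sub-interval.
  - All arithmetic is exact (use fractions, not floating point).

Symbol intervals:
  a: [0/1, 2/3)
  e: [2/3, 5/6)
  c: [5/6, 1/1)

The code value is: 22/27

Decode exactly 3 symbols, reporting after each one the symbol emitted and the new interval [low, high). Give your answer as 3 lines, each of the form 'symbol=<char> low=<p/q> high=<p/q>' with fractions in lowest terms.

Answer: symbol=e low=2/3 high=5/6
symbol=c low=29/36 high=5/6
symbol=a low=29/36 high=89/108

Derivation:
Step 1: interval [0/1, 1/1), width = 1/1 - 0/1 = 1/1
  'a': [0/1 + 1/1*0/1, 0/1 + 1/1*2/3) = [0/1, 2/3)
  'e': [0/1 + 1/1*2/3, 0/1 + 1/1*5/6) = [2/3, 5/6) <- contains code 22/27
  'c': [0/1 + 1/1*5/6, 0/1 + 1/1*1/1) = [5/6, 1/1)
  emit 'e', narrow to [2/3, 5/6)
Step 2: interval [2/3, 5/6), width = 5/6 - 2/3 = 1/6
  'a': [2/3 + 1/6*0/1, 2/3 + 1/6*2/3) = [2/3, 7/9)
  'e': [2/3 + 1/6*2/3, 2/3 + 1/6*5/6) = [7/9, 29/36)
  'c': [2/3 + 1/6*5/6, 2/3 + 1/6*1/1) = [29/36, 5/6) <- contains code 22/27
  emit 'c', narrow to [29/36, 5/6)
Step 3: interval [29/36, 5/6), width = 5/6 - 29/36 = 1/36
  'a': [29/36 + 1/36*0/1, 29/36 + 1/36*2/3) = [29/36, 89/108) <- contains code 22/27
  'e': [29/36 + 1/36*2/3, 29/36 + 1/36*5/6) = [89/108, 179/216)
  'c': [29/36 + 1/36*5/6, 29/36 + 1/36*1/1) = [179/216, 5/6)
  emit 'a', narrow to [29/36, 89/108)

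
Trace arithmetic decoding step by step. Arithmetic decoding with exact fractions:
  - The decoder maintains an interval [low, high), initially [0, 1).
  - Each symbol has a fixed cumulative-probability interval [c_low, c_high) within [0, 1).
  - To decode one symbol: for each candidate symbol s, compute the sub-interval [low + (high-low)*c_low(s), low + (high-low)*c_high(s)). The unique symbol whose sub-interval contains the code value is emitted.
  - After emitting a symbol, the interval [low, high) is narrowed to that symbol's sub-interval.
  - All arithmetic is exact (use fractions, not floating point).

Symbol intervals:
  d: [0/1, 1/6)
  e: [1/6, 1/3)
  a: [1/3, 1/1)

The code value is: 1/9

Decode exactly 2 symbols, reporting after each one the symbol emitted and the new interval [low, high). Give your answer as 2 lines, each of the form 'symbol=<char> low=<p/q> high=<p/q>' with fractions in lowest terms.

Answer: symbol=d low=0/1 high=1/6
symbol=a low=1/18 high=1/6

Derivation:
Step 1: interval [0/1, 1/1), width = 1/1 - 0/1 = 1/1
  'd': [0/1 + 1/1*0/1, 0/1 + 1/1*1/6) = [0/1, 1/6) <- contains code 1/9
  'e': [0/1 + 1/1*1/6, 0/1 + 1/1*1/3) = [1/6, 1/3)
  'a': [0/1 + 1/1*1/3, 0/1 + 1/1*1/1) = [1/3, 1/1)
  emit 'd', narrow to [0/1, 1/6)
Step 2: interval [0/1, 1/6), width = 1/6 - 0/1 = 1/6
  'd': [0/1 + 1/6*0/1, 0/1 + 1/6*1/6) = [0/1, 1/36)
  'e': [0/1 + 1/6*1/6, 0/1 + 1/6*1/3) = [1/36, 1/18)
  'a': [0/1 + 1/6*1/3, 0/1 + 1/6*1/1) = [1/18, 1/6) <- contains code 1/9
  emit 'a', narrow to [1/18, 1/6)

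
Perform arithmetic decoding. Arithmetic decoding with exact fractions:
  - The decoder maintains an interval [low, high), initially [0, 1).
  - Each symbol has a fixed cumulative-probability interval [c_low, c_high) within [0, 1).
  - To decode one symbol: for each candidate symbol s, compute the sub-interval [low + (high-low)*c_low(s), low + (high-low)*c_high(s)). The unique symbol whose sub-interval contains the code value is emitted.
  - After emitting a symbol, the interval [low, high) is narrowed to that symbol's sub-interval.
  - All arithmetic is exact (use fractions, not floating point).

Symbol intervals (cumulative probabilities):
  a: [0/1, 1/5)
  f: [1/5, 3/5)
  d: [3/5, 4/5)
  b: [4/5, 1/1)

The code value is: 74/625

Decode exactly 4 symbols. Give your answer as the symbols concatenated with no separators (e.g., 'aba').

Step 1: interval [0/1, 1/1), width = 1/1 - 0/1 = 1/1
  'a': [0/1 + 1/1*0/1, 0/1 + 1/1*1/5) = [0/1, 1/5) <- contains code 74/625
  'f': [0/1 + 1/1*1/5, 0/1 + 1/1*3/5) = [1/5, 3/5)
  'd': [0/1 + 1/1*3/5, 0/1 + 1/1*4/5) = [3/5, 4/5)
  'b': [0/1 + 1/1*4/5, 0/1 + 1/1*1/1) = [4/5, 1/1)
  emit 'a', narrow to [0/1, 1/5)
Step 2: interval [0/1, 1/5), width = 1/5 - 0/1 = 1/5
  'a': [0/1 + 1/5*0/1, 0/1 + 1/5*1/5) = [0/1, 1/25)
  'f': [0/1 + 1/5*1/5, 0/1 + 1/5*3/5) = [1/25, 3/25) <- contains code 74/625
  'd': [0/1 + 1/5*3/5, 0/1 + 1/5*4/5) = [3/25, 4/25)
  'b': [0/1 + 1/5*4/5, 0/1 + 1/5*1/1) = [4/25, 1/5)
  emit 'f', narrow to [1/25, 3/25)
Step 3: interval [1/25, 3/25), width = 3/25 - 1/25 = 2/25
  'a': [1/25 + 2/25*0/1, 1/25 + 2/25*1/5) = [1/25, 7/125)
  'f': [1/25 + 2/25*1/5, 1/25 + 2/25*3/5) = [7/125, 11/125)
  'd': [1/25 + 2/25*3/5, 1/25 + 2/25*4/5) = [11/125, 13/125)
  'b': [1/25 + 2/25*4/5, 1/25 + 2/25*1/1) = [13/125, 3/25) <- contains code 74/625
  emit 'b', narrow to [13/125, 3/25)
Step 4: interval [13/125, 3/25), width = 3/25 - 13/125 = 2/125
  'a': [13/125 + 2/125*0/1, 13/125 + 2/125*1/5) = [13/125, 67/625)
  'f': [13/125 + 2/125*1/5, 13/125 + 2/125*3/5) = [67/625, 71/625)
  'd': [13/125 + 2/125*3/5, 13/125 + 2/125*4/5) = [71/625, 73/625)
  'b': [13/125 + 2/125*4/5, 13/125 + 2/125*1/1) = [73/625, 3/25) <- contains code 74/625
  emit 'b', narrow to [73/625, 3/25)

Answer: afbb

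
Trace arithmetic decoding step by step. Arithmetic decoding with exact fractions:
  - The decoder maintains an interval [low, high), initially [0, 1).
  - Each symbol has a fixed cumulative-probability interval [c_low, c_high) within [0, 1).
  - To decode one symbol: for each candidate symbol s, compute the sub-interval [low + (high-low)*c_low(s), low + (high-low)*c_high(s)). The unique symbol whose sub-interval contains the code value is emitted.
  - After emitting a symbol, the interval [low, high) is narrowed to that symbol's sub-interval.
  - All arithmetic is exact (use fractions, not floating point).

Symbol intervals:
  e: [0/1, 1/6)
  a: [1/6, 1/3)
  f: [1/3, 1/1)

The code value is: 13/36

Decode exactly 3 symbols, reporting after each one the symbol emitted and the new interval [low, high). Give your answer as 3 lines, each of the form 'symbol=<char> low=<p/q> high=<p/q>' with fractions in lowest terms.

Step 1: interval [0/1, 1/1), width = 1/1 - 0/1 = 1/1
  'e': [0/1 + 1/1*0/1, 0/1 + 1/1*1/6) = [0/1, 1/6)
  'a': [0/1 + 1/1*1/6, 0/1 + 1/1*1/3) = [1/6, 1/3)
  'f': [0/1 + 1/1*1/3, 0/1 + 1/1*1/1) = [1/3, 1/1) <- contains code 13/36
  emit 'f', narrow to [1/3, 1/1)
Step 2: interval [1/3, 1/1), width = 1/1 - 1/3 = 2/3
  'e': [1/3 + 2/3*0/1, 1/3 + 2/3*1/6) = [1/3, 4/9) <- contains code 13/36
  'a': [1/3 + 2/3*1/6, 1/3 + 2/3*1/3) = [4/9, 5/9)
  'f': [1/3 + 2/3*1/3, 1/3 + 2/3*1/1) = [5/9, 1/1)
  emit 'e', narrow to [1/3, 4/9)
Step 3: interval [1/3, 4/9), width = 4/9 - 1/3 = 1/9
  'e': [1/3 + 1/9*0/1, 1/3 + 1/9*1/6) = [1/3, 19/54)
  'a': [1/3 + 1/9*1/6, 1/3 + 1/9*1/3) = [19/54, 10/27) <- contains code 13/36
  'f': [1/3 + 1/9*1/3, 1/3 + 1/9*1/1) = [10/27, 4/9)
  emit 'a', narrow to [19/54, 10/27)

Answer: symbol=f low=1/3 high=1/1
symbol=e low=1/3 high=4/9
symbol=a low=19/54 high=10/27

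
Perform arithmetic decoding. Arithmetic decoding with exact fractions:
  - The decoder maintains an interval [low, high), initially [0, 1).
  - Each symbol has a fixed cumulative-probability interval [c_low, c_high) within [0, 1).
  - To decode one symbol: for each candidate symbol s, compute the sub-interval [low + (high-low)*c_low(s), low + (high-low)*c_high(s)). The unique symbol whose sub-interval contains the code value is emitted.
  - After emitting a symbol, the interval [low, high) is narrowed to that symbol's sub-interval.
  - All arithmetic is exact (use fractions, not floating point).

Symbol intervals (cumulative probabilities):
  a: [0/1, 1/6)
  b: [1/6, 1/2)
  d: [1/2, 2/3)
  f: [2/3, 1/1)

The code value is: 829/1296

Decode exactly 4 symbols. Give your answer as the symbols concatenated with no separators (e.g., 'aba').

Step 1: interval [0/1, 1/1), width = 1/1 - 0/1 = 1/1
  'a': [0/1 + 1/1*0/1, 0/1 + 1/1*1/6) = [0/1, 1/6)
  'b': [0/1 + 1/1*1/6, 0/1 + 1/1*1/2) = [1/6, 1/2)
  'd': [0/1 + 1/1*1/2, 0/1 + 1/1*2/3) = [1/2, 2/3) <- contains code 829/1296
  'f': [0/1 + 1/1*2/3, 0/1 + 1/1*1/1) = [2/3, 1/1)
  emit 'd', narrow to [1/2, 2/3)
Step 2: interval [1/2, 2/3), width = 2/3 - 1/2 = 1/6
  'a': [1/2 + 1/6*0/1, 1/2 + 1/6*1/6) = [1/2, 19/36)
  'b': [1/2 + 1/6*1/6, 1/2 + 1/6*1/2) = [19/36, 7/12)
  'd': [1/2 + 1/6*1/2, 1/2 + 1/6*2/3) = [7/12, 11/18)
  'f': [1/2 + 1/6*2/3, 1/2 + 1/6*1/1) = [11/18, 2/3) <- contains code 829/1296
  emit 'f', narrow to [11/18, 2/3)
Step 3: interval [11/18, 2/3), width = 2/3 - 11/18 = 1/18
  'a': [11/18 + 1/18*0/1, 11/18 + 1/18*1/6) = [11/18, 67/108)
  'b': [11/18 + 1/18*1/6, 11/18 + 1/18*1/2) = [67/108, 23/36)
  'd': [11/18 + 1/18*1/2, 11/18 + 1/18*2/3) = [23/36, 35/54) <- contains code 829/1296
  'f': [11/18 + 1/18*2/3, 11/18 + 1/18*1/1) = [35/54, 2/3)
  emit 'd', narrow to [23/36, 35/54)
Step 4: interval [23/36, 35/54), width = 35/54 - 23/36 = 1/108
  'a': [23/36 + 1/108*0/1, 23/36 + 1/108*1/6) = [23/36, 415/648) <- contains code 829/1296
  'b': [23/36 + 1/108*1/6, 23/36 + 1/108*1/2) = [415/648, 139/216)
  'd': [23/36 + 1/108*1/2, 23/36 + 1/108*2/3) = [139/216, 209/324)
  'f': [23/36 + 1/108*2/3, 23/36 + 1/108*1/1) = [209/324, 35/54)
  emit 'a', narrow to [23/36, 415/648)

Answer: dfda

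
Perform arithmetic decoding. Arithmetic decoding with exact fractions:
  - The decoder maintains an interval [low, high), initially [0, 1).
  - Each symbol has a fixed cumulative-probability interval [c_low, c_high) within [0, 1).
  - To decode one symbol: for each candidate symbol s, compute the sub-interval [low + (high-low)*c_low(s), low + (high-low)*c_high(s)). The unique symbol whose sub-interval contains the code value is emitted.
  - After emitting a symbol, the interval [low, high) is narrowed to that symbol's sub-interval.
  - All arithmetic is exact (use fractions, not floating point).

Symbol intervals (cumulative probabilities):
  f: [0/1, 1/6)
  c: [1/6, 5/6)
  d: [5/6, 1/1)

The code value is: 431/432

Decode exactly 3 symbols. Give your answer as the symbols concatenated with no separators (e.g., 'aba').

Answer: ddd

Derivation:
Step 1: interval [0/1, 1/1), width = 1/1 - 0/1 = 1/1
  'f': [0/1 + 1/1*0/1, 0/1 + 1/1*1/6) = [0/1, 1/6)
  'c': [0/1 + 1/1*1/6, 0/1 + 1/1*5/6) = [1/6, 5/6)
  'd': [0/1 + 1/1*5/6, 0/1 + 1/1*1/1) = [5/6, 1/1) <- contains code 431/432
  emit 'd', narrow to [5/6, 1/1)
Step 2: interval [5/6, 1/1), width = 1/1 - 5/6 = 1/6
  'f': [5/6 + 1/6*0/1, 5/6 + 1/6*1/6) = [5/6, 31/36)
  'c': [5/6 + 1/6*1/6, 5/6 + 1/6*5/6) = [31/36, 35/36)
  'd': [5/6 + 1/6*5/6, 5/6 + 1/6*1/1) = [35/36, 1/1) <- contains code 431/432
  emit 'd', narrow to [35/36, 1/1)
Step 3: interval [35/36, 1/1), width = 1/1 - 35/36 = 1/36
  'f': [35/36 + 1/36*0/1, 35/36 + 1/36*1/6) = [35/36, 211/216)
  'c': [35/36 + 1/36*1/6, 35/36 + 1/36*5/6) = [211/216, 215/216)
  'd': [35/36 + 1/36*5/6, 35/36 + 1/36*1/1) = [215/216, 1/1) <- contains code 431/432
  emit 'd', narrow to [215/216, 1/1)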